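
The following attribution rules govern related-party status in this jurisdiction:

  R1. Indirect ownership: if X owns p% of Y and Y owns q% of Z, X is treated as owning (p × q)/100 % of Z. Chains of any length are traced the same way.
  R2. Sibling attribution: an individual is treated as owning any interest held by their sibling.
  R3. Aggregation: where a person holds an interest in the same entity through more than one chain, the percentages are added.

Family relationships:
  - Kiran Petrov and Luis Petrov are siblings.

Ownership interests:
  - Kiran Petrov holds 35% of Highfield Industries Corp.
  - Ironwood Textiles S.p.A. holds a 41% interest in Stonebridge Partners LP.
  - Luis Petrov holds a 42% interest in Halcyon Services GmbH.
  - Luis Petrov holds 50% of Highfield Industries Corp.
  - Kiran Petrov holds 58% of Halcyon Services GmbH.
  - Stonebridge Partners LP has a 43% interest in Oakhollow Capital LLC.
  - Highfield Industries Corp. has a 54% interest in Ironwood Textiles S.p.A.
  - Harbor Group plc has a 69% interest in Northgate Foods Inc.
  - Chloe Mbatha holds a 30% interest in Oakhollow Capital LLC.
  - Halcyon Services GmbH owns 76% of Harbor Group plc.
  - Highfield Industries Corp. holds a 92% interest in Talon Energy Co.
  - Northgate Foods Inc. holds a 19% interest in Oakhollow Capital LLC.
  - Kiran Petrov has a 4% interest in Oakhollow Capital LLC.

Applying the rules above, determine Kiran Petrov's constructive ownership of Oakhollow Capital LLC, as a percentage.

22.05577%

By sibling attribution (R2), Kiran Petrov is treated as also owning Luis Petrov's interest in Halcyon Services GmbH, giving 58% + 42% = 100%.
By sibling attribution (R2), Kiran Petrov is treated as also owning Luis Petrov's interest in Highfield Industries Corp, giving 35% + 50% = 85%.
Chain via Halcyon Services GmbH → Harbor Group plc → Northgate Foods Inc. (R1): 100% × 76% × 69% × 19% = 9.9636% of Oakhollow Capital LLC.
Chain via Highfield Industries Corp. → Ironwood Textiles S.p.A. → Stonebridge Partners LP (R1): 85% × 54% × 41% × 43% = 8.09217% of Oakhollow Capital LLC.
Direct interest in Oakhollow Capital LLC: 4%.
Aggregating (R3): 9.9636% + 8.09217% + 4% = 22.05577%.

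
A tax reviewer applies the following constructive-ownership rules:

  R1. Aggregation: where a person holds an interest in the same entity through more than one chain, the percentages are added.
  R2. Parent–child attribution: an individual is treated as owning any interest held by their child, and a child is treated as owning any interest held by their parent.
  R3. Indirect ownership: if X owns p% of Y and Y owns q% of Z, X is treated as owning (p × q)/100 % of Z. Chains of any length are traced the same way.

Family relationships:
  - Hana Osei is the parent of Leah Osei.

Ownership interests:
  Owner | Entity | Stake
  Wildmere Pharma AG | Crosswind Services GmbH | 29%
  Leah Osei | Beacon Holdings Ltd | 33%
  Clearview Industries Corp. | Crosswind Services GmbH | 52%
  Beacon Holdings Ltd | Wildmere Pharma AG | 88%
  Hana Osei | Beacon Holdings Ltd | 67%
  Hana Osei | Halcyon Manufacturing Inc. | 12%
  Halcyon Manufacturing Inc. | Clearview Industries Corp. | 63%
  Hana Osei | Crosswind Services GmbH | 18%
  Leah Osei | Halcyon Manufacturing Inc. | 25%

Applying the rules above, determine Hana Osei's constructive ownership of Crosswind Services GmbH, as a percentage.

By parent–child attribution (R2), Hana Osei is treated as also owning Leah Osei's interest in Beacon Holdings Ltd, giving 67% + 33% = 100%.
By parent–child attribution (R2), Hana Osei is treated as also owning Leah Osei's interest in Halcyon Manufacturing Inc, giving 12% + 25% = 37%.
Chain via Beacon Holdings Ltd → Wildmere Pharma AG (R3): 100% × 88% × 29% = 25.52% of Crosswind Services GmbH.
Chain via Halcyon Manufacturing Inc. → Clearview Industries Corp. (R3): 37% × 63% × 52% = 12.1212% of Crosswind Services GmbH.
Direct interest in Crosswind Services GmbH: 18%.
Aggregating (R1): 25.52% + 12.1212% + 18% = 55.6412%.

55.6412%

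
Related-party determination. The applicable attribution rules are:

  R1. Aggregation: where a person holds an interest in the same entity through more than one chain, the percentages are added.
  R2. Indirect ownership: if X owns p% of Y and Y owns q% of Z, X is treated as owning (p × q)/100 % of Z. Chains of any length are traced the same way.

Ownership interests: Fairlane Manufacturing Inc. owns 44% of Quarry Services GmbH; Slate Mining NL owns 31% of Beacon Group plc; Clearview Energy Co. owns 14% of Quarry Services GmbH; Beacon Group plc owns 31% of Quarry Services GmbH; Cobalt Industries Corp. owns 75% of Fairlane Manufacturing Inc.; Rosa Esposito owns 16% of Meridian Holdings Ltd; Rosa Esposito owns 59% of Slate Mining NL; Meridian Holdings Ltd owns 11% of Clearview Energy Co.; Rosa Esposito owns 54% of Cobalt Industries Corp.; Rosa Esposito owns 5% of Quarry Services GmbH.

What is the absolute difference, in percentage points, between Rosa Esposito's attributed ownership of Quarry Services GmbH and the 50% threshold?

Chain via Meridian Holdings Ltd → Clearview Energy Co. (R2): 16% × 11% × 14% = 0.2464% of Quarry Services GmbH.
Chain via Slate Mining NL → Beacon Group plc (R2): 59% × 31% × 31% = 5.6699% of Quarry Services GmbH.
Chain via Cobalt Industries Corp. → Fairlane Manufacturing Inc. (R2): 54% × 75% × 44% = 17.82% of Quarry Services GmbH.
Direct interest in Quarry Services GmbH: 5%.
Aggregating (R1): 0.2464% + 5.6699% + 17.82% + 5% = 28.7363%.
28.7363% falls short of the 50% threshold by 21.2637 percentage points.

21.2637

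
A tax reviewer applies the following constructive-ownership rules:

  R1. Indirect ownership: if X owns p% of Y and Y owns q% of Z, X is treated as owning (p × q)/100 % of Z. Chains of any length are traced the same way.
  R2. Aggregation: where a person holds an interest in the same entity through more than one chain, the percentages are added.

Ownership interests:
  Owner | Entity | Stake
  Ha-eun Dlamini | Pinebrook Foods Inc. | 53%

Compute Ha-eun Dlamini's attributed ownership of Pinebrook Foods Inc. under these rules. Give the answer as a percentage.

Direct interest in Pinebrook Foods Inc: 53%.

53%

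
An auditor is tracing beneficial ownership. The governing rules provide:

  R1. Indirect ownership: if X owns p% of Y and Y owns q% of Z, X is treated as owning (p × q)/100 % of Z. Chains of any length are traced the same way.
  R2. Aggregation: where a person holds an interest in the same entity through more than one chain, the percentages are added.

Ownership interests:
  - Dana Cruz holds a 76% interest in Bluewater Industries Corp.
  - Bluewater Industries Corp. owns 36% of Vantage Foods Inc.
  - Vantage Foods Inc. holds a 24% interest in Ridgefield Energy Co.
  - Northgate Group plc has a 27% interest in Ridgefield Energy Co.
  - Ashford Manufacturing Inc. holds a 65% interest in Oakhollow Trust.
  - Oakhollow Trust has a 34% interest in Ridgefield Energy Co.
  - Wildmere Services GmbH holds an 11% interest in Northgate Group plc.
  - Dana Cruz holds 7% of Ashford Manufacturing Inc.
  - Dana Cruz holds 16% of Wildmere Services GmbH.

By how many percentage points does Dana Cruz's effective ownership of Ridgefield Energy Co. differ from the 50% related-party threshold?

41.4114

Chain via Ashford Manufacturing Inc. → Oakhollow Trust (R1): 7% × 65% × 34% = 1.547% of Ridgefield Energy Co.
Chain via Wildmere Services GmbH → Northgate Group plc (R1): 16% × 11% × 27% = 0.4752% of Ridgefield Energy Co.
Chain via Bluewater Industries Corp. → Vantage Foods Inc. (R1): 76% × 36% × 24% = 6.5664% of Ridgefield Energy Co.
Aggregating (R2): 1.547% + 0.4752% + 6.5664% = 8.5886%.
8.5886% falls short of the 50% threshold by 41.4114 percentage points.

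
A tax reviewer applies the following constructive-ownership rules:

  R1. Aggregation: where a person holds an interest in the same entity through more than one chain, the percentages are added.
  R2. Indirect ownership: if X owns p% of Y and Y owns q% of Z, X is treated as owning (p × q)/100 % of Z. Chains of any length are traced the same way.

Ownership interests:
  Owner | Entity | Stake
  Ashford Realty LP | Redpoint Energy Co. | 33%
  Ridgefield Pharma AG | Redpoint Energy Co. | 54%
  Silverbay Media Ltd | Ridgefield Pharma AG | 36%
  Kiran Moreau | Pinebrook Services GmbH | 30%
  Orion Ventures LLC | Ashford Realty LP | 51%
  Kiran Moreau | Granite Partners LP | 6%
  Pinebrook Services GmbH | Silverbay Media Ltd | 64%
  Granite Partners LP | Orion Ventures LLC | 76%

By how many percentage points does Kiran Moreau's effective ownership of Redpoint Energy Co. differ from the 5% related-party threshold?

Chain via Granite Partners LP → Orion Ventures LLC → Ashford Realty LP (R2): 6% × 76% × 51% × 33% = 0.767448% of Redpoint Energy Co.
Chain via Pinebrook Services GmbH → Silverbay Media Ltd → Ridgefield Pharma AG (R2): 30% × 64% × 36% × 54% = 3.73248% of Redpoint Energy Co.
Aggregating (R1): 0.767448% + 3.73248% = 4.499928%.
4.499928% falls short of the 5% threshold by 0.500072 percentage points.

0.500072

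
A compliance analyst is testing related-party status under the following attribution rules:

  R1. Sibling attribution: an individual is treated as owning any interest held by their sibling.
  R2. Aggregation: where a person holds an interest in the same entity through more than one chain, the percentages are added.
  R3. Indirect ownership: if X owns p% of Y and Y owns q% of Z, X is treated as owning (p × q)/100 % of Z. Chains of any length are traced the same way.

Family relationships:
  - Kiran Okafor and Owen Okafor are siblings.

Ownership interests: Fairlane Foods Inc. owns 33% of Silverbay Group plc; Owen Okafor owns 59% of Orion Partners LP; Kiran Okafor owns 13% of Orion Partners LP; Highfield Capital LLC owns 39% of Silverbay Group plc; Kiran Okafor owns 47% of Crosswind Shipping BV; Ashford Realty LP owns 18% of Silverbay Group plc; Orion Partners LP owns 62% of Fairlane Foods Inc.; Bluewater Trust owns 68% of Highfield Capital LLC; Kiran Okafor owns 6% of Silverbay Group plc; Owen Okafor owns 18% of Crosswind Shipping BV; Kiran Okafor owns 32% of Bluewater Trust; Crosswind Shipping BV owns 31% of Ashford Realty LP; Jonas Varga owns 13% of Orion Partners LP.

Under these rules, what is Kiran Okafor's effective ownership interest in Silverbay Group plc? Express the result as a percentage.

32.8446%

By sibling attribution (R1), Kiran Okafor is treated as also owning Owen Okafor's interest in Orion Partners LP, giving 13% + 59% = 72%.
By sibling attribution (R1), Kiran Okafor is treated as also owning Owen Okafor's interest in Crosswind Shipping BV, giving 47% + 18% = 65%.
Chain via Bluewater Trust → Highfield Capital LLC (R3): 32% × 68% × 39% = 8.4864% of Silverbay Group plc.
Chain via Orion Partners LP → Fairlane Foods Inc. (R3): 72% × 62% × 33% = 14.7312% of Silverbay Group plc.
Chain via Crosswind Shipping BV → Ashford Realty LP (R3): 65% × 31% × 18% = 3.627% of Silverbay Group plc.
Direct interest in Silverbay Group plc: 6%.
Aggregating (R2): 8.4864% + 14.7312% + 3.627% + 6% = 32.8446%.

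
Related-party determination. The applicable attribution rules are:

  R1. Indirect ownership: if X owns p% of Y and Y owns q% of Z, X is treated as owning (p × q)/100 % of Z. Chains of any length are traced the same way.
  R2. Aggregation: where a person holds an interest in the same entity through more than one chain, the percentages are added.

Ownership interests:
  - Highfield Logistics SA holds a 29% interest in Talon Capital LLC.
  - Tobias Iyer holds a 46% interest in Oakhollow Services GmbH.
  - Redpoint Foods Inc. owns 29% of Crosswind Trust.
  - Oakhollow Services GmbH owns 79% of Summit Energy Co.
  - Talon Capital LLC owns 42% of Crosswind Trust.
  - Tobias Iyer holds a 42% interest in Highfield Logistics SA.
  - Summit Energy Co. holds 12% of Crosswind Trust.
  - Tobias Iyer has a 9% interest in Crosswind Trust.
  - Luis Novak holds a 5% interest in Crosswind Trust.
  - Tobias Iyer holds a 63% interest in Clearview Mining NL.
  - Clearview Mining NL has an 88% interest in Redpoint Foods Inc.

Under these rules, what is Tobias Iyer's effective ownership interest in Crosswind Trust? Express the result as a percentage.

Chain via Clearview Mining NL → Redpoint Foods Inc. (R1): 63% × 88% × 29% = 16.0776% of Crosswind Trust.
Chain via Oakhollow Services GmbH → Summit Energy Co. (R1): 46% × 79% × 12% = 4.3608% of Crosswind Trust.
Chain via Highfield Logistics SA → Talon Capital LLC (R1): 42% × 29% × 42% = 5.1156% of Crosswind Trust.
Direct interest in Crosswind Trust: 9%.
Aggregating (R2): 16.0776% + 4.3608% + 5.1156% + 9% = 34.554%.

34.554%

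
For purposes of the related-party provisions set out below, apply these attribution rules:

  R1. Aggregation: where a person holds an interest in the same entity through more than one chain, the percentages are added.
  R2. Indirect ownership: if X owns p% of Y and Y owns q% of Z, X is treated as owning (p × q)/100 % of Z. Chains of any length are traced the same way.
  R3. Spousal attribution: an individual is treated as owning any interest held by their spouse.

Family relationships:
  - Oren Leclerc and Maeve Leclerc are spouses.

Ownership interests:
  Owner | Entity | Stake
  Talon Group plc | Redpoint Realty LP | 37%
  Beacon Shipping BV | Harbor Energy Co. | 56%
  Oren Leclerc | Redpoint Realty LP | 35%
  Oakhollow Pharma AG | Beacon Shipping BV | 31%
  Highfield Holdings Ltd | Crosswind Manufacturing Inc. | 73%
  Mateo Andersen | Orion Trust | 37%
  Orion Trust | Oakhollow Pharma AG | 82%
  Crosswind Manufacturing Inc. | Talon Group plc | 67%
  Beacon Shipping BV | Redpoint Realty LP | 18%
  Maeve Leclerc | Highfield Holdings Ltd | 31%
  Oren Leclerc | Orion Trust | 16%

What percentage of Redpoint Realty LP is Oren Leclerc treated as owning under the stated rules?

41.342073%

By spousal attribution (R3), Oren Leclerc is treated as owning Maeve Leclerc's 31% interest in Highfield Holdings Ltd.
Chain via Orion Trust → Oakhollow Pharma AG → Beacon Shipping BV (R2): 16% × 82% × 31% × 18% = 0.732096% of Redpoint Realty LP.
Direct interest in Redpoint Realty LP: 35%.
Chain via Highfield Holdings Ltd → Crosswind Manufacturing Inc. → Talon Group plc (R2): 31% × 73% × 67% × 37% = 5.609977% of Redpoint Realty LP.
Aggregating (R1): 0.732096% + 35% + 5.609977% = 41.342073%.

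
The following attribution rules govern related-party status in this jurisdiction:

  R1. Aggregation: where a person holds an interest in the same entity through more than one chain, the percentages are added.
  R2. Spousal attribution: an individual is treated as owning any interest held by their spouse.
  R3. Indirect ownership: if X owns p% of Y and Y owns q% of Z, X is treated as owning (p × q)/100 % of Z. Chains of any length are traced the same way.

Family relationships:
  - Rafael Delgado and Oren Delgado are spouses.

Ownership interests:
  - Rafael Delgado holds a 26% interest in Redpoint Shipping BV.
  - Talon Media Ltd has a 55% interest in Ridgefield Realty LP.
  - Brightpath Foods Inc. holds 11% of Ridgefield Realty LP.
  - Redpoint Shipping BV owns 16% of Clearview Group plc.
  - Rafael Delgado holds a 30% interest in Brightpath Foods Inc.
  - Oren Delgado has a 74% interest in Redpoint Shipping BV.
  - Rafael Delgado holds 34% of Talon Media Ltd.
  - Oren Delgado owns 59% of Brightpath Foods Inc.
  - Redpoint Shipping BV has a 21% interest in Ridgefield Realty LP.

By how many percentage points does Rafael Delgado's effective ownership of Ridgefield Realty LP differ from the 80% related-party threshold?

By spousal attribution (R2), Rafael Delgado is treated as also owning Oren Delgado's interest in Brightpath Foods Inc, giving 30% + 59% = 89%.
By spousal attribution (R2), Rafael Delgado is treated as also owning Oren Delgado's interest in Redpoint Shipping BV, giving 26% + 74% = 100%.
Chain via Talon Media Ltd (R3): 34% × 55% = 18.7% of Ridgefield Realty LP.
Chain via Brightpath Foods Inc. (R3): 89% × 11% = 9.79% of Ridgefield Realty LP.
Chain via Redpoint Shipping BV (R3): 100% × 21% = 21% of Ridgefield Realty LP.
Aggregating (R1): 18.7% + 9.79% + 21% = 49.49%.
49.49% falls short of the 80% threshold by 30.51 percentage points.

30.51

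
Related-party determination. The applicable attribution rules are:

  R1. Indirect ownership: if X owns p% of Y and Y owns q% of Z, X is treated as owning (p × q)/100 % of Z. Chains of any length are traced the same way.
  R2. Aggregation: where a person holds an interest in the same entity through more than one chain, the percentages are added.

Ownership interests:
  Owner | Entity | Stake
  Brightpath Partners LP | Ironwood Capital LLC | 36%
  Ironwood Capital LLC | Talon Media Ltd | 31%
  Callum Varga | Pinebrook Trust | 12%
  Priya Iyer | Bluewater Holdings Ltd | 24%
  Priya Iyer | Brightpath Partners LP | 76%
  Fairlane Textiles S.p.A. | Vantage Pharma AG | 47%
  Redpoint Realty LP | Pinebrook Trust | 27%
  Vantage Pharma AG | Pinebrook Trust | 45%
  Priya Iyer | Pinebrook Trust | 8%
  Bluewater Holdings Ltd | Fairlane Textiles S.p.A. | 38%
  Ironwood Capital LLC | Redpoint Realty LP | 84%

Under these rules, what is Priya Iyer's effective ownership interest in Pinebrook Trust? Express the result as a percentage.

16.134128%

Chain via Brightpath Partners LP → Ironwood Capital LLC → Redpoint Realty LP (R1): 76% × 36% × 84% × 27% = 6.205248% of Pinebrook Trust.
Chain via Bluewater Holdings Ltd → Fairlane Textiles S.p.A. → Vantage Pharma AG (R1): 24% × 38% × 47% × 45% = 1.92888% of Pinebrook Trust.
Direct interest in Pinebrook Trust: 8%.
Aggregating (R2): 6.205248% + 1.92888% + 8% = 16.134128%.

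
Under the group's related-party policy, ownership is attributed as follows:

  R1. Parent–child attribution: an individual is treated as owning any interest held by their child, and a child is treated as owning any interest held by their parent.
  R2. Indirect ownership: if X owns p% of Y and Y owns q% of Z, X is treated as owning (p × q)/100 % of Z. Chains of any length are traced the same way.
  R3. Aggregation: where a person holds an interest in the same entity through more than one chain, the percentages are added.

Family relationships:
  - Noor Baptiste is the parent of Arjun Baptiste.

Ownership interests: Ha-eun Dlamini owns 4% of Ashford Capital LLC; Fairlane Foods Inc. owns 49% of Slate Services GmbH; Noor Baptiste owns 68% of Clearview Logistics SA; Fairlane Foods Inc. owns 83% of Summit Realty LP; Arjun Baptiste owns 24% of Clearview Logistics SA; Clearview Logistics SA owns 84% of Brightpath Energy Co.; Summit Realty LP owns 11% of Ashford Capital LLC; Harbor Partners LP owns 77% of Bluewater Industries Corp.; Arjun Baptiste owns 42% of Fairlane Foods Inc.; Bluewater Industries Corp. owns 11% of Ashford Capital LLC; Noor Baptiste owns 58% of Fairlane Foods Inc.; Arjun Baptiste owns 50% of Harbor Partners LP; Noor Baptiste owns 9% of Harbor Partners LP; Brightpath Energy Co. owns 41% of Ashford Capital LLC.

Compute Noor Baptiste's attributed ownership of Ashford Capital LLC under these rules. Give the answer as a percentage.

45.8121%

By parent–child attribution (R1), Noor Baptiste is treated as also owning Arjun Baptiste's interest in Fairlane Foods Inc, giving 58% + 42% = 100%.
By parent–child attribution (R1), Noor Baptiste is treated as also owning Arjun Baptiste's interest in Clearview Logistics SA, giving 68% + 24% = 92%.
By parent–child attribution (R1), Noor Baptiste is treated as also owning Arjun Baptiste's interest in Harbor Partners LP, giving 9% + 50% = 59%.
Chain via Fairlane Foods Inc. → Summit Realty LP (R2): 100% × 83% × 11% = 9.13% of Ashford Capital LLC.
Chain via Clearview Logistics SA → Brightpath Energy Co. (R2): 92% × 84% × 41% = 31.6848% of Ashford Capital LLC.
Chain via Harbor Partners LP → Bluewater Industries Corp. (R2): 59% × 77% × 11% = 4.9973% of Ashford Capital LLC.
Aggregating (R3): 9.13% + 31.6848% + 4.9973% = 45.8121%.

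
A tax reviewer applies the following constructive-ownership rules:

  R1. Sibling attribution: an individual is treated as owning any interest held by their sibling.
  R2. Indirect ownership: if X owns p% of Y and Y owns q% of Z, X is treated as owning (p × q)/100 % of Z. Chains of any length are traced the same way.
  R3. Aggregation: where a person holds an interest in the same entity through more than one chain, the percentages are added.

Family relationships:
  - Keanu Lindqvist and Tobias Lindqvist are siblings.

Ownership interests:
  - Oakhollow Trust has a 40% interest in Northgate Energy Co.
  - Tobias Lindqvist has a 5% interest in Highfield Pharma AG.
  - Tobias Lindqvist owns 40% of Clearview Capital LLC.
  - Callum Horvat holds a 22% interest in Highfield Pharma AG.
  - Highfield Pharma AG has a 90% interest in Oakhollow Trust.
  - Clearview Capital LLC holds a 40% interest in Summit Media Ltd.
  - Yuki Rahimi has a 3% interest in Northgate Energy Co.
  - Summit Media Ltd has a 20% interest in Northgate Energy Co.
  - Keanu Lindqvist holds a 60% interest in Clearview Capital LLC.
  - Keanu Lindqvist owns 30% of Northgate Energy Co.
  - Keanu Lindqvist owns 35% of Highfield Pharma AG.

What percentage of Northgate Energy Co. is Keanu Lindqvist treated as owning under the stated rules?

By sibling attribution (R1), Keanu Lindqvist is treated as also owning Tobias Lindqvist's interest in Highfield Pharma AG, giving 35% + 5% = 40%.
By sibling attribution (R1), Keanu Lindqvist is treated as also owning Tobias Lindqvist's interest in Clearview Capital LLC, giving 60% + 40% = 100%.
Chain via Highfield Pharma AG → Oakhollow Trust (R2): 40% × 90% × 40% = 14.4% of Northgate Energy Co.
Chain via Clearview Capital LLC → Summit Media Ltd (R2): 100% × 40% × 20% = 8% of Northgate Energy Co.
Direct interest in Northgate Energy Co: 30%.
Aggregating (R3): 14.4% + 8% + 30% = 52.4%.

52.4%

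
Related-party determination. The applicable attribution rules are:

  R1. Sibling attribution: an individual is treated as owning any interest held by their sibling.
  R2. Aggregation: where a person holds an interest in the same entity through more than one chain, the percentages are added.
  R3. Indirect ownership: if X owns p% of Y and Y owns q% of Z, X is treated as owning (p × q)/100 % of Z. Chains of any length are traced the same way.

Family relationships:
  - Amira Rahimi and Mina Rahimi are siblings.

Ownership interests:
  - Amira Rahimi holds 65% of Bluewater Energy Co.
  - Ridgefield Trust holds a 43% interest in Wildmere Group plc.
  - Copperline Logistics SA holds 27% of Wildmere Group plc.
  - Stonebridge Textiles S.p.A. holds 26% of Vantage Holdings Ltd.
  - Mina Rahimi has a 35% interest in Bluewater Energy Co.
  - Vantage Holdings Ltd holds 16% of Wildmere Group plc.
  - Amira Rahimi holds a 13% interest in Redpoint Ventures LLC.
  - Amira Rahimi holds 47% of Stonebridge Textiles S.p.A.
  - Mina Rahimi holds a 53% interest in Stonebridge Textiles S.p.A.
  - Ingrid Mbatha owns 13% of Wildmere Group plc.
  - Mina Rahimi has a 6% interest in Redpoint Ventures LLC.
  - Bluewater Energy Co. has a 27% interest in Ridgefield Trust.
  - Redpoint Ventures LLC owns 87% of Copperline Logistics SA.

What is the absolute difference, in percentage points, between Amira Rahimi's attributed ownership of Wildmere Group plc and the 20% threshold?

By sibling attribution (R1), Amira Rahimi is treated as also owning Mina Rahimi's interest in Bluewater Energy Co, giving 65% + 35% = 100%.
By sibling attribution (R1), Amira Rahimi is treated as also owning Mina Rahimi's interest in Stonebridge Textiles S.p.A, giving 47% + 53% = 100%.
By sibling attribution (R1), Amira Rahimi is treated as also owning Mina Rahimi's interest in Redpoint Ventures LLC, giving 13% + 6% = 19%.
Chain via Bluewater Energy Co. → Ridgefield Trust (R3): 100% × 27% × 43% = 11.61% of Wildmere Group plc.
Chain via Stonebridge Textiles S.p.A. → Vantage Holdings Ltd (R3): 100% × 26% × 16% = 4.16% of Wildmere Group plc.
Chain via Redpoint Ventures LLC → Copperline Logistics SA (R3): 19% × 87% × 27% = 4.4631% of Wildmere Group plc.
Aggregating (R2): 11.61% + 4.16% + 4.4631% = 20.2331%.
20.2331% exceeds the 20% threshold by 0.2331 percentage points.

0.2331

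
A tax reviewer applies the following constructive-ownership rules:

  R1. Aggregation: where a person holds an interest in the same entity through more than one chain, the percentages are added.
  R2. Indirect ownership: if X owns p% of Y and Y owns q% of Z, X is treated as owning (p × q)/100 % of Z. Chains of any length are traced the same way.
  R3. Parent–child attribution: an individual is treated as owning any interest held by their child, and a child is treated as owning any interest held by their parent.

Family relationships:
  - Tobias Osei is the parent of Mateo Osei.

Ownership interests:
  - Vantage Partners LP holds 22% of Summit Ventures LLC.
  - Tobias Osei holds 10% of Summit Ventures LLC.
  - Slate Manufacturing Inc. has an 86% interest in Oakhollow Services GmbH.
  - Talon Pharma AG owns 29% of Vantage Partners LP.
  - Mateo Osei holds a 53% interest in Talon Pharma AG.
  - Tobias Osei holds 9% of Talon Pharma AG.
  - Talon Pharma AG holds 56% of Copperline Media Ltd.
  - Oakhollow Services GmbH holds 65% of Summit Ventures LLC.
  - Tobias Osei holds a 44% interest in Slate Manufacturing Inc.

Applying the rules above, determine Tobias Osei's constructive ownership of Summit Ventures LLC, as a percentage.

38.5516%

By parent–child attribution (R3), Tobias Osei is treated as also owning Mateo Osei's interest in Talon Pharma AG, giving 9% + 53% = 62%.
Chain via Slate Manufacturing Inc. → Oakhollow Services GmbH (R2): 44% × 86% × 65% = 24.596% of Summit Ventures LLC.
Chain via Talon Pharma AG → Vantage Partners LP (R2): 62% × 29% × 22% = 3.9556% of Summit Ventures LLC.
Direct interest in Summit Ventures LLC: 10%.
Aggregating (R1): 24.596% + 3.9556% + 10% = 38.5516%.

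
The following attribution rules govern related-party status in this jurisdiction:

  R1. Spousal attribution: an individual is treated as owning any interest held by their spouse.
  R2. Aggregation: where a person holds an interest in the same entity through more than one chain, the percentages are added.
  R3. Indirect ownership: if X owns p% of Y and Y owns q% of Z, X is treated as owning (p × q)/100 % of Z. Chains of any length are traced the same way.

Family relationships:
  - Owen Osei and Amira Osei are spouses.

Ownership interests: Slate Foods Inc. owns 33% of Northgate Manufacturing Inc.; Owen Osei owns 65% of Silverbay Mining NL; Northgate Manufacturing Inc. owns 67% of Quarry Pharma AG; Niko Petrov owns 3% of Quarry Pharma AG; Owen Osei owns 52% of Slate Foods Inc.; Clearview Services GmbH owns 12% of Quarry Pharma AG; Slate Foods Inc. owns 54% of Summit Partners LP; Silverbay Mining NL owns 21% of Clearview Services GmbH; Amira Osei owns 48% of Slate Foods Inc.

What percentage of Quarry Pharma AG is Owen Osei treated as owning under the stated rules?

23.748%

By spousal attribution (R1), Owen Osei is treated as also owning Amira Osei's interest in Slate Foods Inc, giving 52% + 48% = 100%.
Chain via Slate Foods Inc. → Northgate Manufacturing Inc. (R3): 100% × 33% × 67% = 22.11% of Quarry Pharma AG.
Chain via Silverbay Mining NL → Clearview Services GmbH (R3): 65% × 21% × 12% = 1.638% of Quarry Pharma AG.
Aggregating (R2): 22.11% + 1.638% = 23.748%.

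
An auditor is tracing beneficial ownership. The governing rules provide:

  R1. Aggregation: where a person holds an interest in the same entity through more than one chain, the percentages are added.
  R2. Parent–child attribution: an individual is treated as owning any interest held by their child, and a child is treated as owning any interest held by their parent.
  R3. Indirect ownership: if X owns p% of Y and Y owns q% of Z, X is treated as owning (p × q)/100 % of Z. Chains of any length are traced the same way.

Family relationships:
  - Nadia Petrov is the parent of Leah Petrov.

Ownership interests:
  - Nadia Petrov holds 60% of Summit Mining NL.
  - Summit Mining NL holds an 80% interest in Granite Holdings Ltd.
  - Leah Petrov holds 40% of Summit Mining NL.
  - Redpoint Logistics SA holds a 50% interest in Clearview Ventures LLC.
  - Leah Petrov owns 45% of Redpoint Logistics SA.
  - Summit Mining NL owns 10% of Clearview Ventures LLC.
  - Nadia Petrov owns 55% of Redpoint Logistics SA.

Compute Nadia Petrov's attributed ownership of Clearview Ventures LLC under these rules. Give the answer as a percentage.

60%

By parent–child attribution (R2), Nadia Petrov is treated as also owning Leah Petrov's interest in Summit Mining NL, giving 60% + 40% = 100%.
By parent–child attribution (R2), Nadia Petrov is treated as also owning Leah Petrov's interest in Redpoint Logistics SA, giving 55% + 45% = 100%.
Chain via Summit Mining NL (R3): 100% × 10% = 10% of Clearview Ventures LLC.
Chain via Redpoint Logistics SA (R3): 100% × 50% = 50% of Clearview Ventures LLC.
Aggregating (R1): 10% + 50% = 60%.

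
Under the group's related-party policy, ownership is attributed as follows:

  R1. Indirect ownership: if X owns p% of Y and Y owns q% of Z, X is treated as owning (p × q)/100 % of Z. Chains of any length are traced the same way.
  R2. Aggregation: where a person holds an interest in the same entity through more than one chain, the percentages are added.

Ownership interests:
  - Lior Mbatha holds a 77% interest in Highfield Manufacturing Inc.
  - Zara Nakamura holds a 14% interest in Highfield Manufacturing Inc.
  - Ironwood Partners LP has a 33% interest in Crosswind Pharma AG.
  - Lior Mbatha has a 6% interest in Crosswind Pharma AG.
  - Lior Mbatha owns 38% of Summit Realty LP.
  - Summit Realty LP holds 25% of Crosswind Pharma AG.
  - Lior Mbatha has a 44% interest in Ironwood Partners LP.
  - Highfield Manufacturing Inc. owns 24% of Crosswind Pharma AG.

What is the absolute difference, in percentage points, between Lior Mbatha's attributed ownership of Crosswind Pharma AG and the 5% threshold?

Chain via Highfield Manufacturing Inc. (R1): 77% × 24% = 18.48% of Crosswind Pharma AG.
Chain via Ironwood Partners LP (R1): 44% × 33% = 14.52% of Crosswind Pharma AG.
Chain via Summit Realty LP (R1): 38% × 25% = 9.5% of Crosswind Pharma AG.
Direct interest in Crosswind Pharma AG: 6%.
Aggregating (R2): 18.48% + 14.52% + 9.5% + 6% = 48.5%.
48.5% exceeds the 5% threshold by 43.5 percentage points.

43.5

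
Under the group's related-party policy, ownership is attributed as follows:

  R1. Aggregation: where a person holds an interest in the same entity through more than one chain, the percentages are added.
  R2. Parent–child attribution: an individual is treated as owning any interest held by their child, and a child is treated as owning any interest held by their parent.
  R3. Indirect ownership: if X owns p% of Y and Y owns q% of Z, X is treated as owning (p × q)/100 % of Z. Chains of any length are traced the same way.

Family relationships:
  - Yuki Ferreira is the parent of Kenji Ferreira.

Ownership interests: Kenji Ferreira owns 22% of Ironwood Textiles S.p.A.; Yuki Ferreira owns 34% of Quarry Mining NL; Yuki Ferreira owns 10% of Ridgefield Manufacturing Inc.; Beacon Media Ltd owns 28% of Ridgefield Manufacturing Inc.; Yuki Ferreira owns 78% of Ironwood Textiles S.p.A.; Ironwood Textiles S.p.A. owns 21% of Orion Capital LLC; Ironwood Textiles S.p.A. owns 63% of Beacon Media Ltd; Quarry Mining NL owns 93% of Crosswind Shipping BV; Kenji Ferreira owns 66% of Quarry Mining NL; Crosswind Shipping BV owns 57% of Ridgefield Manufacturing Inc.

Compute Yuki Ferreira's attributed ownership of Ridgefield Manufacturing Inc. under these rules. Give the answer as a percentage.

80.65%

By parent–child attribution (R2), Yuki Ferreira is treated as also owning Kenji Ferreira's interest in Ironwood Textiles S.p.A, giving 78% + 22% = 100%.
By parent–child attribution (R2), Yuki Ferreira is treated as also owning Kenji Ferreira's interest in Quarry Mining NL, giving 34% + 66% = 100%.
Chain via Ironwood Textiles S.p.A. → Beacon Media Ltd (R3): 100% × 63% × 28% = 17.64% of Ridgefield Manufacturing Inc.
Chain via Quarry Mining NL → Crosswind Shipping BV (R3): 100% × 93% × 57% = 53.01% of Ridgefield Manufacturing Inc.
Direct interest in Ridgefield Manufacturing Inc: 10%.
Aggregating (R1): 17.64% + 53.01% + 10% = 80.65%.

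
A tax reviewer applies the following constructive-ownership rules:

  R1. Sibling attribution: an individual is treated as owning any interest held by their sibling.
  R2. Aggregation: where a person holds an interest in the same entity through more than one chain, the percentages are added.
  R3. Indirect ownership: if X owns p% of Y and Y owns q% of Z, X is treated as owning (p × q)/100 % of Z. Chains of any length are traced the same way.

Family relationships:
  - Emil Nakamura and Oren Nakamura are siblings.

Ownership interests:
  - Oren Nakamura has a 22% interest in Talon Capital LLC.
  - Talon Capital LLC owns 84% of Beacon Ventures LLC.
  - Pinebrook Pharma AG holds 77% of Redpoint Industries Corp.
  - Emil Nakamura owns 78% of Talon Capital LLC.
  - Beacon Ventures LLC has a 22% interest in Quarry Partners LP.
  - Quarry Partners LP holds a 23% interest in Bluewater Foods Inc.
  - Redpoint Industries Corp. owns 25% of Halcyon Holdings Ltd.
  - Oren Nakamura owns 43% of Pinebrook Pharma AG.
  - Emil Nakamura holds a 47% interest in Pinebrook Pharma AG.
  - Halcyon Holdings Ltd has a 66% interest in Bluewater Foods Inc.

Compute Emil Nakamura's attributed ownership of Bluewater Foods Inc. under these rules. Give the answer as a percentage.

By sibling attribution (R1), Emil Nakamura is treated as also owning Oren Nakamura's interest in Pinebrook Pharma AG, giving 47% + 43% = 90%.
By sibling attribution (R1), Emil Nakamura is treated as also owning Oren Nakamura's interest in Talon Capital LLC, giving 78% + 22% = 100%.
Chain via Pinebrook Pharma AG → Redpoint Industries Corp. → Halcyon Holdings Ltd (R3): 90% × 77% × 25% × 66% = 11.4345% of Bluewater Foods Inc.
Chain via Talon Capital LLC → Beacon Ventures LLC → Quarry Partners LP (R3): 100% × 84% × 22% × 23% = 4.2504% of Bluewater Foods Inc.
Aggregating (R2): 11.4345% + 4.2504% = 15.6849%.

15.6849%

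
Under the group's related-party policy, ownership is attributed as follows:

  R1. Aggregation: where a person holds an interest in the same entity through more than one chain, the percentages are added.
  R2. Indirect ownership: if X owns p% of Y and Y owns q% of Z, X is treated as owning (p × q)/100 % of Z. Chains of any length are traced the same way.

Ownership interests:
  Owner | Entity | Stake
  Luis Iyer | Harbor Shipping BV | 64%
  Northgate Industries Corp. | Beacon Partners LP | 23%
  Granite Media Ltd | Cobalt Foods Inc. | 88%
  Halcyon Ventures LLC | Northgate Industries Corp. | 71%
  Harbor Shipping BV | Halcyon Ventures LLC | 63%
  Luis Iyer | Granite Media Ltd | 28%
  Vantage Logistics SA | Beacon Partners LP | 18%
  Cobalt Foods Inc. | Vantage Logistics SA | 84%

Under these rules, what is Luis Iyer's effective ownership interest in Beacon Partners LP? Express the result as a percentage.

10.309824%

Chain via Harbor Shipping BV → Halcyon Ventures LLC → Northgate Industries Corp. (R2): 64% × 63% × 71% × 23% = 6.584256% of Beacon Partners LP.
Chain via Granite Media Ltd → Cobalt Foods Inc. → Vantage Logistics SA (R2): 28% × 88% × 84% × 18% = 3.725568% of Beacon Partners LP.
Aggregating (R1): 6.584256% + 3.725568% = 10.309824%.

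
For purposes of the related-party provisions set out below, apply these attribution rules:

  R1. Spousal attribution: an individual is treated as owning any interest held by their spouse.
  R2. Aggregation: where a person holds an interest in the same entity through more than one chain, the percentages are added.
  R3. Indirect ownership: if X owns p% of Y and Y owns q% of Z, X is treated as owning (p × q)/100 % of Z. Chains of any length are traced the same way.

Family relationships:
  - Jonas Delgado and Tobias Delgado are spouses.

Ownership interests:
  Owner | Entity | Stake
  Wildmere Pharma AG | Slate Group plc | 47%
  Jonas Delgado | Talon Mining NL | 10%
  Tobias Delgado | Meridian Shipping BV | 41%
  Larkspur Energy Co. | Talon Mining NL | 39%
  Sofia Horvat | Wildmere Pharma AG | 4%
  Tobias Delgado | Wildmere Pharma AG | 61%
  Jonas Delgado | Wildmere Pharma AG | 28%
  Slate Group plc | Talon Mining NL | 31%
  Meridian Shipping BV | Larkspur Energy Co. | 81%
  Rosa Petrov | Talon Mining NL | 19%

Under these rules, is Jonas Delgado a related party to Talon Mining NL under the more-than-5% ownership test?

Yes

By spousal attribution (R1), Jonas Delgado is treated as also owning Tobias Delgado's interest in Wildmere Pharma AG, giving 28% + 61% = 89%.
By spousal attribution (R1), Jonas Delgado is treated as owning Tobias Delgado's 41% interest in Meridian Shipping BV.
Chain via Wildmere Pharma AG → Slate Group plc (R3): 89% × 47% × 31% = 12.9673% of Talon Mining NL.
Direct interest in Talon Mining NL: 10%.
Chain via Meridian Shipping BV → Larkspur Energy Co. (R3): 41% × 81% × 39% = 12.9519% of Talon Mining NL.
Aggregating (R2): 12.9673% + 10% + 12.9519% = 35.9192%.
35.9192% exceeds the 5% threshold, so Jonas is a related party to Talon Mining NL.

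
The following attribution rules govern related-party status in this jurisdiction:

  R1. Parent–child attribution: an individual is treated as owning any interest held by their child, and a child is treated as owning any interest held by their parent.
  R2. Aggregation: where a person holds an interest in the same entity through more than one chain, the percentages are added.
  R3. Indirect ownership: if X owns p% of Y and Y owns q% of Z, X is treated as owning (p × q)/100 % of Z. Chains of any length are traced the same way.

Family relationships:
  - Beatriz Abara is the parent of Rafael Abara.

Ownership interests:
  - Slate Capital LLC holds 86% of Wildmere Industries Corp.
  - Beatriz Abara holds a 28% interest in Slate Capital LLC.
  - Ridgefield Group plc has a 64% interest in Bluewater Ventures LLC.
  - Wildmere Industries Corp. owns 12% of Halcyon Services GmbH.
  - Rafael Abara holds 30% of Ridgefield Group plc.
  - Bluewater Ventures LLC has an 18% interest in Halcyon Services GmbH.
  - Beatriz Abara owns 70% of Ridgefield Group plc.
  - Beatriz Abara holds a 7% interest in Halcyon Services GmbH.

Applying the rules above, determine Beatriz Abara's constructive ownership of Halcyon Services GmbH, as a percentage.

21.4096%

By parent–child attribution (R1), Beatriz Abara is treated as also owning Rafael Abara's interest in Ridgefield Group plc, giving 70% + 30% = 100%.
Chain via Slate Capital LLC → Wildmere Industries Corp. (R3): 28% × 86% × 12% = 2.8896% of Halcyon Services GmbH.
Chain via Ridgefield Group plc → Bluewater Ventures LLC (R3): 100% × 64% × 18% = 11.52% of Halcyon Services GmbH.
Direct interest in Halcyon Services GmbH: 7%.
Aggregating (R2): 2.8896% + 11.52% + 7% = 21.4096%.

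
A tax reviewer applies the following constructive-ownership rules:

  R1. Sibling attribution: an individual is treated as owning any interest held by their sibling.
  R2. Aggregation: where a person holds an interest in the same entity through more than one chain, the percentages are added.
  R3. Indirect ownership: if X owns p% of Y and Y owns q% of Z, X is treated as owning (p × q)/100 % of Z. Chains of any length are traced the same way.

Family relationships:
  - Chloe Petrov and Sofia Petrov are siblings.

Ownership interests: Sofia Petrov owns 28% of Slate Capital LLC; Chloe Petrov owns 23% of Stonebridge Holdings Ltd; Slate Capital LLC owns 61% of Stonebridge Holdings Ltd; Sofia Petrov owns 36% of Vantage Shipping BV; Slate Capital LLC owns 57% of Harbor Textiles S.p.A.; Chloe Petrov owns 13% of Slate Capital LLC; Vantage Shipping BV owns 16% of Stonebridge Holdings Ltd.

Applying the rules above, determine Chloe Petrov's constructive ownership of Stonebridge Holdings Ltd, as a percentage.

By sibling attribution (R1), Chloe Petrov is treated as also owning Sofia Petrov's interest in Slate Capital LLC, giving 13% + 28% = 41%.
By sibling attribution (R1), Chloe Petrov is treated as owning Sofia Petrov's 36% interest in Vantage Shipping BV.
Chain via Slate Capital LLC (R3): 41% × 61% = 25.01% of Stonebridge Holdings Ltd.
Direct interest in Stonebridge Holdings Ltd: 23%.
Chain via Vantage Shipping BV (R3): 36% × 16% = 5.76% of Stonebridge Holdings Ltd.
Aggregating (R2): 25.01% + 23% + 5.76% = 53.77%.

53.77%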